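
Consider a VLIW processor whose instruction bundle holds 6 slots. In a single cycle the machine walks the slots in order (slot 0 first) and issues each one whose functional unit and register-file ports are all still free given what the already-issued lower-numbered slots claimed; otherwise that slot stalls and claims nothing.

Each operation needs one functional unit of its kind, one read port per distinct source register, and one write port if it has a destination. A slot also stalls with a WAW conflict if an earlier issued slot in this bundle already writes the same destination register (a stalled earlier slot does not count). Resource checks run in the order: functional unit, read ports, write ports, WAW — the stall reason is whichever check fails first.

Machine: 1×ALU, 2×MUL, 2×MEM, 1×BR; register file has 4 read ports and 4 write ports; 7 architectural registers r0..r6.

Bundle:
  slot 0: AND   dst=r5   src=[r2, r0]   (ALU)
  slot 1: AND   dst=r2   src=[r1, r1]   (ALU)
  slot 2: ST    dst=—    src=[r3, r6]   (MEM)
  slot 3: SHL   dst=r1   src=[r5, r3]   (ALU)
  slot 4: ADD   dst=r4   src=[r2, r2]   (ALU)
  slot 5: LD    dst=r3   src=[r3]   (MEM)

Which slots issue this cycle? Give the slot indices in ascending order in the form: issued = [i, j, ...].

slot 0 (ALU): ISSUE — free A0,Mu2,Ld2,B1 rp2 wp3
slot 1 (ALU): stall FU — free A0,Mu2,Ld2,B1 rp2 wp3
slot 2 (MEM): ISSUE — free A0,Mu2,Ld1,B1 rp0 wp3
slot 3 (ALU): stall FU — free A0,Mu2,Ld1,B1 rp0 wp3
slot 4 (ALU): stall FU — free A0,Mu2,Ld1,B1 rp0 wp3
slot 5 (MEM): stall RD_PORT — free A0,Mu2,Ld1,B1 rp0 wp3

issued = [0, 2]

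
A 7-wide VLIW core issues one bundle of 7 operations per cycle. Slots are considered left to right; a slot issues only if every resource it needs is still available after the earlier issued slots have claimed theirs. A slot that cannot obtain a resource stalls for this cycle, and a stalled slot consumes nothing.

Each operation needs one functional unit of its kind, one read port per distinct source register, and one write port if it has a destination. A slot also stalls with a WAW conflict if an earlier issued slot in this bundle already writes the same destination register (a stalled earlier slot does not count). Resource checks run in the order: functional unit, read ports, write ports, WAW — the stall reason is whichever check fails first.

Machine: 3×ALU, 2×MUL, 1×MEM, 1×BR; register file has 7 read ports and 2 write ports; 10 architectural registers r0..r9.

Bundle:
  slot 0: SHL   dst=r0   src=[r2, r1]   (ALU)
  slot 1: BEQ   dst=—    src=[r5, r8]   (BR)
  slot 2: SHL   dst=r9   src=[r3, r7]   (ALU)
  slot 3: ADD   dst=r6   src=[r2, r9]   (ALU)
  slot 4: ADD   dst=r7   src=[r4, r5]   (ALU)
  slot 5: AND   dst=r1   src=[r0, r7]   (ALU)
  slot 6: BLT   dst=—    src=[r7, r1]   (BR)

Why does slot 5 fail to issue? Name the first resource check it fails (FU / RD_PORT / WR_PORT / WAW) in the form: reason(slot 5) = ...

#0 ALU src=r2,r1 dispatched  <A:2 Mu:2 Ld:1 B:1 rd:5 wr:1>
#1 BR src=r5,r8 dispatched  <A:2 Mu:2 Ld:1 B:0 rd:3 wr:1>
#2 ALU src=r3,r7 dispatched  <A:1 Mu:2 Ld:1 B:0 rd:1 wr:0>
#3 ALU src=r2,r9 held:RD_PORT  <A:1 Mu:2 Ld:1 B:0 rd:1 wr:0>
#4 ALU src=r4,r5 held:RD_PORT  <A:1 Mu:2 Ld:1 B:0 rd:1 wr:0>
#5 ALU src=r0,r7 held:RD_PORT  <A:1 Mu:2 Ld:1 B:0 rd:1 wr:0>
#6 BR src=r7,r1 held:FU  <A:1 Mu:2 Ld:1 B:0 rd:1 wr:0>

reason(slot 5) = RD_PORT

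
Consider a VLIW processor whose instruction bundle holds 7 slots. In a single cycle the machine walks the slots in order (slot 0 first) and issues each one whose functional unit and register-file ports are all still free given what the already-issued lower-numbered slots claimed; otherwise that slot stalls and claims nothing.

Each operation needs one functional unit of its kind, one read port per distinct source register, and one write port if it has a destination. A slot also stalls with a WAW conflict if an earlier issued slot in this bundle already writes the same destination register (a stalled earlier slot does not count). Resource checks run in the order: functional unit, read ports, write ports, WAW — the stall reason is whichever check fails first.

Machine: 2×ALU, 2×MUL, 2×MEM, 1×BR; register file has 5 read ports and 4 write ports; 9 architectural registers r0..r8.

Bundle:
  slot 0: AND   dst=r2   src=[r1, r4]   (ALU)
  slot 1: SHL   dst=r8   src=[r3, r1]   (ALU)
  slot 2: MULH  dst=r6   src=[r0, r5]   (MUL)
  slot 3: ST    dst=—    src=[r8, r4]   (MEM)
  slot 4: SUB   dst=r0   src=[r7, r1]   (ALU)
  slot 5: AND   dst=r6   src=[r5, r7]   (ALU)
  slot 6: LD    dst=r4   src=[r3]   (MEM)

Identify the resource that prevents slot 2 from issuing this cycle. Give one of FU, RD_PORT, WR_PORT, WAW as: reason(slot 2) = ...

reason(slot 2) = RD_PORT

(0) want 1×ALU +2rd +1wr — yes → AL1|MU2|ME2|BR1|rd3|wr3
(1) want 1×ALU +2rd +1wr — yes → AL0|MU2|ME2|BR1|rd1|wr2
(2) want 1×MUL +2rd +1wr — RD_PORT → AL0|MU2|ME2|BR1|rd1|wr2
(3) want 1×MEM +2rd +0wr — RD_PORT → AL0|MU2|ME2|BR1|rd1|wr2
(4) want 1×ALU +2rd +1wr — FU → AL0|MU2|ME2|BR1|rd1|wr2
(5) want 1×ALU +2rd +1wr — FU → AL0|MU2|ME2|BR1|rd1|wr2
(6) want 1×MEM +1rd +1wr — yes → AL0|MU2|ME1|BR1|rd0|wr1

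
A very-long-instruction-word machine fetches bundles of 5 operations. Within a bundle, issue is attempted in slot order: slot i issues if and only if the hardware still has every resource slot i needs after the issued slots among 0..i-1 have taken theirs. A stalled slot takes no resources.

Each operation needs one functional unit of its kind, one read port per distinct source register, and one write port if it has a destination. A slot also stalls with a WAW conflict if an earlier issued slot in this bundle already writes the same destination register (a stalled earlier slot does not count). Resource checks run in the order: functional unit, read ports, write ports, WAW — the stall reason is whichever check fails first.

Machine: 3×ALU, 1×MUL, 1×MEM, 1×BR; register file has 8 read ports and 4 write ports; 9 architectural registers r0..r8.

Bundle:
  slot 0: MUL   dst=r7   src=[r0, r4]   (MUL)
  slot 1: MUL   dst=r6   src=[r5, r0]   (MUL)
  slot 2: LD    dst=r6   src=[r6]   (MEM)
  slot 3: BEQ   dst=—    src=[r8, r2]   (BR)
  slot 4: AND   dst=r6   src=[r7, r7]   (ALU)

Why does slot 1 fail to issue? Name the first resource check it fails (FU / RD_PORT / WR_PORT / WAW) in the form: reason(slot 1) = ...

reason(slot 1) = FU

#0 MUL src=r0,r4 dispatched  <A:3 Mu:0 Ld:1 B:1 rd:6 wr:3>
#1 MUL src=r5,r0 held:FU  <A:3 Mu:0 Ld:1 B:1 rd:6 wr:3>
#2 MEM src=r6 dispatched  <A:3 Mu:0 Ld:0 B:1 rd:5 wr:2>
#3 BR src=r8,r2 dispatched  <A:3 Mu:0 Ld:0 B:0 rd:3 wr:2>
#4 ALU src=r7,r7 held:WAW  <A:3 Mu:0 Ld:0 B:0 rd:3 wr:2>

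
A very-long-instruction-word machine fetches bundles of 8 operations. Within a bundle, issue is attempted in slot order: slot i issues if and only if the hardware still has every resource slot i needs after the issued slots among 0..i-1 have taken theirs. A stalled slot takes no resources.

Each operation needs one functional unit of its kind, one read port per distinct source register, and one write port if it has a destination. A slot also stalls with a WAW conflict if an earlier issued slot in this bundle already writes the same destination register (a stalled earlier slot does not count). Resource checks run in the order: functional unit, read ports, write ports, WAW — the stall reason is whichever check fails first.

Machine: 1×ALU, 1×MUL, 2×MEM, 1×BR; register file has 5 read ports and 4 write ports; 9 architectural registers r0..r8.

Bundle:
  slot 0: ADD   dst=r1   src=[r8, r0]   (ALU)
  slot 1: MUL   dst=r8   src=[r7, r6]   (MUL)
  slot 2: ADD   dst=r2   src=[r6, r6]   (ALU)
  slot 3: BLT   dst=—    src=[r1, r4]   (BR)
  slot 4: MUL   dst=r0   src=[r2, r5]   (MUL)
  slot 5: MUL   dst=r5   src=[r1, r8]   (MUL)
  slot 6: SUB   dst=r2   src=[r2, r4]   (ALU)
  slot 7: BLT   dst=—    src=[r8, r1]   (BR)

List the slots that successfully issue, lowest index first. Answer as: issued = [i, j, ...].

issued = [0, 1]

[0] ALU needs rd=2 wr=1: ok; after: ALU=0 MUL=1 MEM=2 BR=1, R=3, W=3
[1] MUL needs rd=2 wr=1: ok; after: ALU=0 MUL=0 MEM=2 BR=1, R=1, W=2
[2] ALU needs rd=1 wr=1: FU; after: ALU=0 MUL=0 MEM=2 BR=1, R=1, W=2
[3] BR needs rd=2 wr=0: RD_PORT; after: ALU=0 MUL=0 MEM=2 BR=1, R=1, W=2
[4] MUL needs rd=2 wr=1: FU; after: ALU=0 MUL=0 MEM=2 BR=1, R=1, W=2
[5] MUL needs rd=2 wr=1: FU; after: ALU=0 MUL=0 MEM=2 BR=1, R=1, W=2
[6] ALU needs rd=2 wr=1: FU; after: ALU=0 MUL=0 MEM=2 BR=1, R=1, W=2
[7] BR needs rd=2 wr=0: RD_PORT; after: ALU=0 MUL=0 MEM=2 BR=1, R=1, W=2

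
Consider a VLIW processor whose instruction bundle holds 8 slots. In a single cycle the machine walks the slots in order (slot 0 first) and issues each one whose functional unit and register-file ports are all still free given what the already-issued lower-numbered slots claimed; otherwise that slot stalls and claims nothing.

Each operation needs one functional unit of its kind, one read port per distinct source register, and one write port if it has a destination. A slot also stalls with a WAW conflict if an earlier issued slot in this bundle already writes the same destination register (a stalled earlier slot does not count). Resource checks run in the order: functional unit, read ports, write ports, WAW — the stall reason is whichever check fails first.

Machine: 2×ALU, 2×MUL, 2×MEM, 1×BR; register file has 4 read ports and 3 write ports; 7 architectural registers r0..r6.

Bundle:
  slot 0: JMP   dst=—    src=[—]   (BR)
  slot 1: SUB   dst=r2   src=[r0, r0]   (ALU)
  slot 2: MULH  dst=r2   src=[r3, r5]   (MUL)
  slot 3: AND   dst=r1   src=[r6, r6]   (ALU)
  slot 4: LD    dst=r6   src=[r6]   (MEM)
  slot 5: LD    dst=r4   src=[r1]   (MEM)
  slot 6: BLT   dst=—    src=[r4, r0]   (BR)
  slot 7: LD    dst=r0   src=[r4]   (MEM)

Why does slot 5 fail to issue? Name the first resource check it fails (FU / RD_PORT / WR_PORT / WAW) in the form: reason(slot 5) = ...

slot 0 (BR): ISSUE — free A2,Mu2,Ld2,B0 rp4 wp3
slot 1 (ALU): ISSUE — free A1,Mu2,Ld2,B0 rp3 wp2
slot 2 (MUL): stall WAW — free A1,Mu2,Ld2,B0 rp3 wp2
slot 3 (ALU): ISSUE — free A0,Mu2,Ld2,B0 rp2 wp1
slot 4 (MEM): ISSUE — free A0,Mu2,Ld1,B0 rp1 wp0
slot 5 (MEM): stall WR_PORT — free A0,Mu2,Ld1,B0 rp1 wp0
slot 6 (BR): stall FU — free A0,Mu2,Ld1,B0 rp1 wp0
slot 7 (MEM): stall WR_PORT — free A0,Mu2,Ld1,B0 rp1 wp0

reason(slot 5) = WR_PORT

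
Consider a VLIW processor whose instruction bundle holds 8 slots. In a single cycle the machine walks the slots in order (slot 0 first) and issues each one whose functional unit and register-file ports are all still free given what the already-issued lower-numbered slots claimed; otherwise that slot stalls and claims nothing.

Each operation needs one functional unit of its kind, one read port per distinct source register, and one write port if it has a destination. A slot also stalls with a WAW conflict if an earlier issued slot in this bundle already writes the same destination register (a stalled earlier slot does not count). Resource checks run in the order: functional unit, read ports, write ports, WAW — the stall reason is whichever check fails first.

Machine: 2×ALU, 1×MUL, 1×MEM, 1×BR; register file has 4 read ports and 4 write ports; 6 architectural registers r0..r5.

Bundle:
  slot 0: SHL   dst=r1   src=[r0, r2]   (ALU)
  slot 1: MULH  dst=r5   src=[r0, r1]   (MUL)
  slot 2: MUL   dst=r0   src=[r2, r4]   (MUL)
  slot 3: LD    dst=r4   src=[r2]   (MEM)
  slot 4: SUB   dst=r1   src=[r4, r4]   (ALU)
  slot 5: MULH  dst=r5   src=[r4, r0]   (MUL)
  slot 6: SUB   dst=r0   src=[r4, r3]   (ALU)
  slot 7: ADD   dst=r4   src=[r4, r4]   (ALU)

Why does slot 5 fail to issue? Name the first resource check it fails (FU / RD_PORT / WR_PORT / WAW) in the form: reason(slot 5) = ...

  0. ALU→r1 ⇒ go  {1A/1Mu/1Ld/1B | 2r 3w}
  1. MUL→r5 ⇒ go  {1A/0Mu/1Ld/1B | 0r 2w}
  2. MUL→r0 ⇒ no(FU)  {1A/0Mu/1Ld/1B | 0r 2w}
  3. MEM→r4 ⇒ no(RD_PORT)  {1A/0Mu/1Ld/1B | 0r 2w}
  4. ALU→r1 ⇒ no(RD_PORT)  {1A/0Mu/1Ld/1B | 0r 2w}
  5. MUL→r5 ⇒ no(FU)  {1A/0Mu/1Ld/1B | 0r 2w}
  6. ALU→r0 ⇒ no(RD_PORT)  {1A/0Mu/1Ld/1B | 0r 2w}
  7. ALU→r4 ⇒ no(RD_PORT)  {1A/0Mu/1Ld/1B | 0r 2w}

reason(slot 5) = FU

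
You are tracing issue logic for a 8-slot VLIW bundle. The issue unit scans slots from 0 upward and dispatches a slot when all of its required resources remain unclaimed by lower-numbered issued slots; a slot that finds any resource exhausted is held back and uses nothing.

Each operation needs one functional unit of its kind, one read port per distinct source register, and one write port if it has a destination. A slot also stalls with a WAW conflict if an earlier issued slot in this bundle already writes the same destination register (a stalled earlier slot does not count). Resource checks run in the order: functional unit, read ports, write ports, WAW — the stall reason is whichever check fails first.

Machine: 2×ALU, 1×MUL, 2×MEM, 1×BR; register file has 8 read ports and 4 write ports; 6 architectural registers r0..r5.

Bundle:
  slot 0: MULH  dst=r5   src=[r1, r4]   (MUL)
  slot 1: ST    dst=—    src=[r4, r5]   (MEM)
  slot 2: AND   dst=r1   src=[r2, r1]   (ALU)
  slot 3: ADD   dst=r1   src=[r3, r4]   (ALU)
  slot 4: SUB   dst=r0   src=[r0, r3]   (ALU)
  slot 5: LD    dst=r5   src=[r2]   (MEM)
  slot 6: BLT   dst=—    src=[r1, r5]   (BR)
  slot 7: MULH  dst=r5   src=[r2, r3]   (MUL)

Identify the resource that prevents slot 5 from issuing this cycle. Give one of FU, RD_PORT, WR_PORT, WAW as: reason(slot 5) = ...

slot 0 (MUL): ISSUE — free A2,Mu0,Ld2,B1 rp6 wp3
slot 1 (MEM): ISSUE — free A2,Mu0,Ld1,B1 rp4 wp3
slot 2 (ALU): ISSUE — free A1,Mu0,Ld1,B1 rp2 wp2
slot 3 (ALU): stall WAW — free A1,Mu0,Ld1,B1 rp2 wp2
slot 4 (ALU): ISSUE — free A0,Mu0,Ld1,B1 rp0 wp1
slot 5 (MEM): stall RD_PORT — free A0,Mu0,Ld1,B1 rp0 wp1
slot 6 (BR): stall RD_PORT — free A0,Mu0,Ld1,B1 rp0 wp1
slot 7 (MUL): stall FU — free A0,Mu0,Ld1,B1 rp0 wp1

reason(slot 5) = RD_PORT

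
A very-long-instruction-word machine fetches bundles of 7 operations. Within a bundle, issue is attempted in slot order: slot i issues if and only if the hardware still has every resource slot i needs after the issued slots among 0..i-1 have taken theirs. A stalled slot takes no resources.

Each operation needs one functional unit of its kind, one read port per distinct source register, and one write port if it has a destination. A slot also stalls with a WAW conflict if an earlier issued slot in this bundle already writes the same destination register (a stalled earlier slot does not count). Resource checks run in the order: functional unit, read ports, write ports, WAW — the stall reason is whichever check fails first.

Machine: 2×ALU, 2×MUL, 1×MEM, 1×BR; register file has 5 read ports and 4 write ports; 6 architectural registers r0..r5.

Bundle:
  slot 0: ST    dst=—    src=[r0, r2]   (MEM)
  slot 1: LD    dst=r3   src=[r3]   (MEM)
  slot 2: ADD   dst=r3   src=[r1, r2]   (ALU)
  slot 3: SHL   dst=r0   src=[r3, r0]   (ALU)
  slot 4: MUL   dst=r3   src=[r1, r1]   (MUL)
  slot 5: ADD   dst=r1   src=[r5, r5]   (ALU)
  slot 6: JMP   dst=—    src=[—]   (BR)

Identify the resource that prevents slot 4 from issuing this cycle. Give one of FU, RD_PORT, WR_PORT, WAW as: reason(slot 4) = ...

reason(slot 4) = WAW

slot 0 (MEM): ISSUE — free A2,Mu2,Ld0,B1 rp3 wp4
slot 1 (MEM): stall FU — free A2,Mu2,Ld0,B1 rp3 wp4
slot 2 (ALU): ISSUE — free A1,Mu2,Ld0,B1 rp1 wp3
slot 3 (ALU): stall RD_PORT — free A1,Mu2,Ld0,B1 rp1 wp3
slot 4 (MUL): stall WAW — free A1,Mu2,Ld0,B1 rp1 wp3
slot 5 (ALU): ISSUE — free A0,Mu2,Ld0,B1 rp0 wp2
slot 6 (BR): ISSUE — free A0,Mu2,Ld0,B0 rp0 wp2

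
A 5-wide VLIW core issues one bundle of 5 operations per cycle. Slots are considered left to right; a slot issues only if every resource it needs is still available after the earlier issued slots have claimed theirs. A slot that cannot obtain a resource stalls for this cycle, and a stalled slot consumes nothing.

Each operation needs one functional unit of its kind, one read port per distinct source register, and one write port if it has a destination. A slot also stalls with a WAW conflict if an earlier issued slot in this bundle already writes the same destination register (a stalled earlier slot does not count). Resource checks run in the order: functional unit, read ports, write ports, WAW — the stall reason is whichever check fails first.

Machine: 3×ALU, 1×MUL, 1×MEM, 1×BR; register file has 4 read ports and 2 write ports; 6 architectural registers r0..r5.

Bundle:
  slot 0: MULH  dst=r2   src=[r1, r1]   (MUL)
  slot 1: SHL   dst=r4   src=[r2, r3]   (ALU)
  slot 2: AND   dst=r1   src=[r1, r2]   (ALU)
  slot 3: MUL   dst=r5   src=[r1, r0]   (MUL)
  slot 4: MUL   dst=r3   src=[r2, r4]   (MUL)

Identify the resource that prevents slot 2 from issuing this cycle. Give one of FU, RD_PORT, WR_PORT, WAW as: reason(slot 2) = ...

[0] MUL needs rd=1 wr=1: ok; after: ALU=3 MUL=0 MEM=1 BR=1, R=3, W=1
[1] ALU needs rd=2 wr=1: ok; after: ALU=2 MUL=0 MEM=1 BR=1, R=1, W=0
[2] ALU needs rd=2 wr=1: RD_PORT; after: ALU=2 MUL=0 MEM=1 BR=1, R=1, W=0
[3] MUL needs rd=2 wr=1: FU; after: ALU=2 MUL=0 MEM=1 BR=1, R=1, W=0
[4] MUL needs rd=2 wr=1: FU; after: ALU=2 MUL=0 MEM=1 BR=1, R=1, W=0

reason(slot 2) = RD_PORT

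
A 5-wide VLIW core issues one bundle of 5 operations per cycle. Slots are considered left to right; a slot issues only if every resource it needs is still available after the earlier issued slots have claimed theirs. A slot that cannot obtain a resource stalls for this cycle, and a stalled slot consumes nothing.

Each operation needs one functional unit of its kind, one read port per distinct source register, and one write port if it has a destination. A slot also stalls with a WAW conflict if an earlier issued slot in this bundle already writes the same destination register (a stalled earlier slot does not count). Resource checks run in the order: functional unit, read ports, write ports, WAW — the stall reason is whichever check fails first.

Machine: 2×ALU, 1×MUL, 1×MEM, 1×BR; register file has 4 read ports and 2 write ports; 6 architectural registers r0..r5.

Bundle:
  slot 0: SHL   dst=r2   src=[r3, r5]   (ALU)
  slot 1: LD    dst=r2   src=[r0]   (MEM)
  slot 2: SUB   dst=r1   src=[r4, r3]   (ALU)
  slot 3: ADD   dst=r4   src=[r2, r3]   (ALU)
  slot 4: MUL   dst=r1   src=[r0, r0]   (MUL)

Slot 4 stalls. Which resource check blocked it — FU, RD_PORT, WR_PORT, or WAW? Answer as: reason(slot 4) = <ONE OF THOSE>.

reason(slot 4) = RD_PORT

[0] ALU needs rd=2 wr=1: ok; after: ALU=1 MUL=1 MEM=1 BR=1, R=2, W=1
[1] MEM needs rd=1 wr=1: WAW; after: ALU=1 MUL=1 MEM=1 BR=1, R=2, W=1
[2] ALU needs rd=2 wr=1: ok; after: ALU=0 MUL=1 MEM=1 BR=1, R=0, W=0
[3] ALU needs rd=2 wr=1: FU; after: ALU=0 MUL=1 MEM=1 BR=1, R=0, W=0
[4] MUL needs rd=1 wr=1: RD_PORT; after: ALU=0 MUL=1 MEM=1 BR=1, R=0, W=0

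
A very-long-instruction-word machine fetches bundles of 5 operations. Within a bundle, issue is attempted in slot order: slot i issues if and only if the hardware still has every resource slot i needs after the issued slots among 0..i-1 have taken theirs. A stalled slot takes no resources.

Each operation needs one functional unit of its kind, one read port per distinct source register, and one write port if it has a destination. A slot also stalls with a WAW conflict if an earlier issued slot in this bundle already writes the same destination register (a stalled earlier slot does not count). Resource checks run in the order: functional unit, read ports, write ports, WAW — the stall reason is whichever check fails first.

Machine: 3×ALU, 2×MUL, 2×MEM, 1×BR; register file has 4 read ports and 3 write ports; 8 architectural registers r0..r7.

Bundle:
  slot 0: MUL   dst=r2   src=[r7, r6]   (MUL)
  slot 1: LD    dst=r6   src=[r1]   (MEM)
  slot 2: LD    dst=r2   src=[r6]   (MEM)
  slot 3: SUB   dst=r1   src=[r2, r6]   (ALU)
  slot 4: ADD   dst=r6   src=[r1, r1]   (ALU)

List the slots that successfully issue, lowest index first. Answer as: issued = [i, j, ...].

issued = [0, 1]

#0 MUL src=r7,r6 dispatched  <A:3 Mu:1 Ld:2 B:1 rd:2 wr:2>
#1 MEM src=r1 dispatched  <A:3 Mu:1 Ld:1 B:1 rd:1 wr:1>
#2 MEM src=r6 held:WAW  <A:3 Mu:1 Ld:1 B:1 rd:1 wr:1>
#3 ALU src=r2,r6 held:RD_PORT  <A:3 Mu:1 Ld:1 B:1 rd:1 wr:1>
#4 ALU src=r1,r1 held:WAW  <A:3 Mu:1 Ld:1 B:1 rd:1 wr:1>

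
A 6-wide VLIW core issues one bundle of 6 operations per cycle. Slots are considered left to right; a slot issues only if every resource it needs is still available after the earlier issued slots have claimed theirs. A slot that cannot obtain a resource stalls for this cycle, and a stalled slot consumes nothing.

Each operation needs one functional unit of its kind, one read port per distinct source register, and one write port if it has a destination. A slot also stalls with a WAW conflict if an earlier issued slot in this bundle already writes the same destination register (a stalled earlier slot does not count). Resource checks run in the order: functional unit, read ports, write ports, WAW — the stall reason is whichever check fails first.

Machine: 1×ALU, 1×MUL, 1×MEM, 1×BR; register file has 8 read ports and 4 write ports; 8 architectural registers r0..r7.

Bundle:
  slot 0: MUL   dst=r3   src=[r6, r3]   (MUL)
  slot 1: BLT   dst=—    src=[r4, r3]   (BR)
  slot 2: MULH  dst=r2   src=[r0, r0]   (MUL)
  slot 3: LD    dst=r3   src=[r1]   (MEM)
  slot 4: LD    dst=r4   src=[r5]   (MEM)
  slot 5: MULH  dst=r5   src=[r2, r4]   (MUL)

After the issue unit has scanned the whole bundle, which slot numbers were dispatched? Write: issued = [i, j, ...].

issued = [0, 1, 4]

#0 MUL src=r6,r3 dispatched  <A:1 Mu:0 Ld:1 B:1 rd:6 wr:3>
#1 BR src=r4,r3 dispatched  <A:1 Mu:0 Ld:1 B:0 rd:4 wr:3>
#2 MUL src=r0,r0 held:FU  <A:1 Mu:0 Ld:1 B:0 rd:4 wr:3>
#3 MEM src=r1 held:WAW  <A:1 Mu:0 Ld:1 B:0 rd:4 wr:3>
#4 MEM src=r5 dispatched  <A:1 Mu:0 Ld:0 B:0 rd:3 wr:2>
#5 MUL src=r2,r4 held:FU  <A:1 Mu:0 Ld:0 B:0 rd:3 wr:2>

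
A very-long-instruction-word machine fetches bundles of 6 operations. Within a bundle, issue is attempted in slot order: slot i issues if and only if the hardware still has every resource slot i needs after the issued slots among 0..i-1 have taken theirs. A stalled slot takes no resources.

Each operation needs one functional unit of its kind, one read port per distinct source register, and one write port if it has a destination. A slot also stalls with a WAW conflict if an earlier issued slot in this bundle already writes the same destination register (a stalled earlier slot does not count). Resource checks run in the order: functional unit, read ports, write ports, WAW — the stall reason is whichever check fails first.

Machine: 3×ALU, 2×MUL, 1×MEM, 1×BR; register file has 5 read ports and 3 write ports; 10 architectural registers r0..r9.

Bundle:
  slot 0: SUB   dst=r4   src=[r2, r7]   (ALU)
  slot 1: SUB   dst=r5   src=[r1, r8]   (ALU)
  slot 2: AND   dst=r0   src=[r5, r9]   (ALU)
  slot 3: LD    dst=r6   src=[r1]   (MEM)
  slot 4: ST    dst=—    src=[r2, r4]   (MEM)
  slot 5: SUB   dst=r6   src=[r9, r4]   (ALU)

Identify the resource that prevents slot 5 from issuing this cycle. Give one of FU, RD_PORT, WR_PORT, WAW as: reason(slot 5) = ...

[0] ALU needs rd=2 wr=1: ok; after: ALU=2 MUL=2 MEM=1 BR=1, R=3, W=2
[1] ALU needs rd=2 wr=1: ok; after: ALU=1 MUL=2 MEM=1 BR=1, R=1, W=1
[2] ALU needs rd=2 wr=1: RD_PORT; after: ALU=1 MUL=2 MEM=1 BR=1, R=1, W=1
[3] MEM needs rd=1 wr=1: ok; after: ALU=1 MUL=2 MEM=0 BR=1, R=0, W=0
[4] MEM needs rd=2 wr=0: FU; after: ALU=1 MUL=2 MEM=0 BR=1, R=0, W=0
[5] ALU needs rd=2 wr=1: RD_PORT; after: ALU=1 MUL=2 MEM=0 BR=1, R=0, W=0

reason(slot 5) = RD_PORT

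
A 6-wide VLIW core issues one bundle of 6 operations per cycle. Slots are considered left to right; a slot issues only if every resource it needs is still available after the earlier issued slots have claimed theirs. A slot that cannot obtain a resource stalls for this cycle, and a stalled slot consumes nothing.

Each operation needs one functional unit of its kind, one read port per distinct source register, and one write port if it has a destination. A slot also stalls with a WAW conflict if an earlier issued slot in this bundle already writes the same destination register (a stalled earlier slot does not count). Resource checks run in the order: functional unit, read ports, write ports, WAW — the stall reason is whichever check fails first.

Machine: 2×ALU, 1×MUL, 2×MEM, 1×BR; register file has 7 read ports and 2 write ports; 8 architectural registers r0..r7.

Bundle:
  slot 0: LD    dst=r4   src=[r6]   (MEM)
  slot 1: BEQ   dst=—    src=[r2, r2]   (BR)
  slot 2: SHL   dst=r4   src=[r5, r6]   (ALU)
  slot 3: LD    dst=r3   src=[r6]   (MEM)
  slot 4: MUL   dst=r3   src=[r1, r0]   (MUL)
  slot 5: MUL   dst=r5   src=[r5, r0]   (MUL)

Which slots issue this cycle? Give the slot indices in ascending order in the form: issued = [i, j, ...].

#0 MEM src=r6 dispatched  <A:2 Mu:1 Ld:1 B:1 rd:6 wr:1>
#1 BR src=r2,r2 dispatched  <A:2 Mu:1 Ld:1 B:0 rd:5 wr:1>
#2 ALU src=r5,r6 held:WAW  <A:2 Mu:1 Ld:1 B:0 rd:5 wr:1>
#3 MEM src=r6 dispatched  <A:2 Mu:1 Ld:0 B:0 rd:4 wr:0>
#4 MUL src=r1,r0 held:WR_PORT  <A:2 Mu:1 Ld:0 B:0 rd:4 wr:0>
#5 MUL src=r5,r0 held:WR_PORT  <A:2 Mu:1 Ld:0 B:0 rd:4 wr:0>

issued = [0, 1, 3]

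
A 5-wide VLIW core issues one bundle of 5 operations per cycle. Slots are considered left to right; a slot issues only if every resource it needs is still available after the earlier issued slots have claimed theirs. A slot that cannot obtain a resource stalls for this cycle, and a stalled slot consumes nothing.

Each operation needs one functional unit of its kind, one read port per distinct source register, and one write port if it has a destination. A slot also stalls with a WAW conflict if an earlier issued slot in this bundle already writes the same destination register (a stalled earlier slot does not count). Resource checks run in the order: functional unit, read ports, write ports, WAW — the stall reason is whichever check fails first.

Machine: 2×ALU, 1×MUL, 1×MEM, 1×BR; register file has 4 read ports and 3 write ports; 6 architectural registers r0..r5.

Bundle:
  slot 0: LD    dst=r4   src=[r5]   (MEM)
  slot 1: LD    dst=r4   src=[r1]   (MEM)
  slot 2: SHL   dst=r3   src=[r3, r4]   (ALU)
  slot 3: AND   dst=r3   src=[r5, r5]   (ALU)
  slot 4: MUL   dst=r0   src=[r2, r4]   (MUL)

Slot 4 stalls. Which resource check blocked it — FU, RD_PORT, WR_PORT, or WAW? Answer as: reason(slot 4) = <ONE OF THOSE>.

reason(slot 4) = RD_PORT

[0] MEM needs rd=1 wr=1: ok; after: ALU=2 MUL=1 MEM=0 BR=1, R=3, W=2
[1] MEM needs rd=1 wr=1: FU; after: ALU=2 MUL=1 MEM=0 BR=1, R=3, W=2
[2] ALU needs rd=2 wr=1: ok; after: ALU=1 MUL=1 MEM=0 BR=1, R=1, W=1
[3] ALU needs rd=1 wr=1: WAW; after: ALU=1 MUL=1 MEM=0 BR=1, R=1, W=1
[4] MUL needs rd=2 wr=1: RD_PORT; after: ALU=1 MUL=1 MEM=0 BR=1, R=1, W=1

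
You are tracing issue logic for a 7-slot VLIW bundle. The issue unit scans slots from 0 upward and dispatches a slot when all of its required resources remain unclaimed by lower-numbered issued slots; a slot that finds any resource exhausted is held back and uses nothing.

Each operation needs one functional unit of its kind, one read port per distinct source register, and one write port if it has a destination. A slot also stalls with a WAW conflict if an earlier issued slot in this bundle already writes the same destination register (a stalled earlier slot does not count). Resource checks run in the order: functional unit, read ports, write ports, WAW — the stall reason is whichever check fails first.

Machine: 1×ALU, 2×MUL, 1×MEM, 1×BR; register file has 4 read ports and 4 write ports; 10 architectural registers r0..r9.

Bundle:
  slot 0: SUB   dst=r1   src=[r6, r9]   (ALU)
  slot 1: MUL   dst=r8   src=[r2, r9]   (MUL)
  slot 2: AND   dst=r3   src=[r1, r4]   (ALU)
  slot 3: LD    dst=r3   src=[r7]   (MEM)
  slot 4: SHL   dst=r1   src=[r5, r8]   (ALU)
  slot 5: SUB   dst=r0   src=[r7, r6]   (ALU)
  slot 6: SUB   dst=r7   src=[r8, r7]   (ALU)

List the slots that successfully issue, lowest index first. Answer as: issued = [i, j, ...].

issued = [0, 1]

[0] ALU needs rd=2 wr=1: ok; after: ALU=0 MUL=2 MEM=1 BR=1, R=2, W=3
[1] MUL needs rd=2 wr=1: ok; after: ALU=0 MUL=1 MEM=1 BR=1, R=0, W=2
[2] ALU needs rd=2 wr=1: FU; after: ALU=0 MUL=1 MEM=1 BR=1, R=0, W=2
[3] MEM needs rd=1 wr=1: RD_PORT; after: ALU=0 MUL=1 MEM=1 BR=1, R=0, W=2
[4] ALU needs rd=2 wr=1: FU; after: ALU=0 MUL=1 MEM=1 BR=1, R=0, W=2
[5] ALU needs rd=2 wr=1: FU; after: ALU=0 MUL=1 MEM=1 BR=1, R=0, W=2
[6] ALU needs rd=2 wr=1: FU; after: ALU=0 MUL=1 MEM=1 BR=1, R=0, W=2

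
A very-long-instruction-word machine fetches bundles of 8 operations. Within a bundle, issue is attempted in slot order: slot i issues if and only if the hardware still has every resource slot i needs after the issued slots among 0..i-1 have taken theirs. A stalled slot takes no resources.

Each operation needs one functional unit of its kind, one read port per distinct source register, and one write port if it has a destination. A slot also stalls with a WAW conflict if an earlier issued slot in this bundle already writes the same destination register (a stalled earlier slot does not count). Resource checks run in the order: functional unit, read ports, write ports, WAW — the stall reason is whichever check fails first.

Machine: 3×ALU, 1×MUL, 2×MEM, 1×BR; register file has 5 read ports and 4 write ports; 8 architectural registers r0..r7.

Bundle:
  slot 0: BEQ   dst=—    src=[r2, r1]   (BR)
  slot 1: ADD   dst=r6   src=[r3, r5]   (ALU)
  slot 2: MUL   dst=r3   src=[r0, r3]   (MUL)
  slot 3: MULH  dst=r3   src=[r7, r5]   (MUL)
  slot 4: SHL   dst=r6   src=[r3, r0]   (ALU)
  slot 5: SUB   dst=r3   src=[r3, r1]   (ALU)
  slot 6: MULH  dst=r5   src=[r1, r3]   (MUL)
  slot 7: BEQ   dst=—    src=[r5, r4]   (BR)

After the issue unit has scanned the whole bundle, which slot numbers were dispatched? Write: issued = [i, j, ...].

issued = [0, 1]

(0) want 1×BR +2rd +0wr — yes → AL3|MU1|ME2|BR0|rd3|wr4
(1) want 1×ALU +2rd +1wr — yes → AL2|MU1|ME2|BR0|rd1|wr3
(2) want 1×MUL +2rd +1wr — RD_PORT → AL2|MU1|ME2|BR0|rd1|wr3
(3) want 1×MUL +2rd +1wr — RD_PORT → AL2|MU1|ME2|BR0|rd1|wr3
(4) want 1×ALU +2rd +1wr — RD_PORT → AL2|MU1|ME2|BR0|rd1|wr3
(5) want 1×ALU +2rd +1wr — RD_PORT → AL2|MU1|ME2|BR0|rd1|wr3
(6) want 1×MUL +2rd +1wr — RD_PORT → AL2|MU1|ME2|BR0|rd1|wr3
(7) want 1×BR +2rd +0wr — FU → AL2|MU1|ME2|BR0|rd1|wr3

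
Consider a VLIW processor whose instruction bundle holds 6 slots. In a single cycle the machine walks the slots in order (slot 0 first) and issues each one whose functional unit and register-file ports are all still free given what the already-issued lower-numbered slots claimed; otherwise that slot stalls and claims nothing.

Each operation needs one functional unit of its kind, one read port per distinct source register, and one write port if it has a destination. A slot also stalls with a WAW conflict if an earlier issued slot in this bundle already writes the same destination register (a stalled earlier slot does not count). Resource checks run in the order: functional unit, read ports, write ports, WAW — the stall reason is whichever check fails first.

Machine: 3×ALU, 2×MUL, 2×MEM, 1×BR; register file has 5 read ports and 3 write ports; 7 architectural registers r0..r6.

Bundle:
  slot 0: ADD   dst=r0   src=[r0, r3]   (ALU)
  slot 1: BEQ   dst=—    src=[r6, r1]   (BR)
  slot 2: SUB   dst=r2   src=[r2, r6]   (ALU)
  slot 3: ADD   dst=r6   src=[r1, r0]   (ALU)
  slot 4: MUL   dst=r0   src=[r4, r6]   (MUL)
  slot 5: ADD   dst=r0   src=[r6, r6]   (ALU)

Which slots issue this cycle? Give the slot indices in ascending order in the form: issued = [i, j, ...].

issued = [0, 1]

[0] ALU needs rd=2 wr=1: ok; after: ALU=2 MUL=2 MEM=2 BR=1, R=3, W=2
[1] BR needs rd=2 wr=0: ok; after: ALU=2 MUL=2 MEM=2 BR=0, R=1, W=2
[2] ALU needs rd=2 wr=1: RD_PORT; after: ALU=2 MUL=2 MEM=2 BR=0, R=1, W=2
[3] ALU needs rd=2 wr=1: RD_PORT; after: ALU=2 MUL=2 MEM=2 BR=0, R=1, W=2
[4] MUL needs rd=2 wr=1: RD_PORT; after: ALU=2 MUL=2 MEM=2 BR=0, R=1, W=2
[5] ALU needs rd=1 wr=1: WAW; after: ALU=2 MUL=2 MEM=2 BR=0, R=1, W=2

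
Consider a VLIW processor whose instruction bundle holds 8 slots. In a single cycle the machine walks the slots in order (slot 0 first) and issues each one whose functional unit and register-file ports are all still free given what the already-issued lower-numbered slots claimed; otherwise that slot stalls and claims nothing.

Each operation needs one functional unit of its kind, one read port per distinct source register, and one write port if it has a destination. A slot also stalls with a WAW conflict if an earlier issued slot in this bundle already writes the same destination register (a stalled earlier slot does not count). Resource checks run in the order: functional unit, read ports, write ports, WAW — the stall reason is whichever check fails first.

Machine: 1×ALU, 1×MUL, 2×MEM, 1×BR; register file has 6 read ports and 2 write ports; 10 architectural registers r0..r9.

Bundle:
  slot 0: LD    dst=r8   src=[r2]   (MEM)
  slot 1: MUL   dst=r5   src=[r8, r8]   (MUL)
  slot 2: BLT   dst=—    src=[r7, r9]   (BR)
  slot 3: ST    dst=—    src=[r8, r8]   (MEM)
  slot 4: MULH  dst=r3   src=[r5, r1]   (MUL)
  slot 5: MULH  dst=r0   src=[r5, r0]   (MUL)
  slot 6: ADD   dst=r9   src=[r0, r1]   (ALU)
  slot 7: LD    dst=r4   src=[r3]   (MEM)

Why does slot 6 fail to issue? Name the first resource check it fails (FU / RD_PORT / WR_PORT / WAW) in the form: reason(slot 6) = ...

#0 MEM src=r2 dispatched  <A:1 Mu:1 Ld:1 B:1 rd:5 wr:1>
#1 MUL src=r8,r8 dispatched  <A:1 Mu:0 Ld:1 B:1 rd:4 wr:0>
#2 BR src=r7,r9 dispatched  <A:1 Mu:0 Ld:1 B:0 rd:2 wr:0>
#3 MEM src=r8,r8 dispatched  <A:1 Mu:0 Ld:0 B:0 rd:1 wr:0>
#4 MUL src=r5,r1 held:FU  <A:1 Mu:0 Ld:0 B:0 rd:1 wr:0>
#5 MUL src=r5,r0 held:FU  <A:1 Mu:0 Ld:0 B:0 rd:1 wr:0>
#6 ALU src=r0,r1 held:RD_PORT  <A:1 Mu:0 Ld:0 B:0 rd:1 wr:0>
#7 MEM src=r3 held:FU  <A:1 Mu:0 Ld:0 B:0 rd:1 wr:0>

reason(slot 6) = RD_PORT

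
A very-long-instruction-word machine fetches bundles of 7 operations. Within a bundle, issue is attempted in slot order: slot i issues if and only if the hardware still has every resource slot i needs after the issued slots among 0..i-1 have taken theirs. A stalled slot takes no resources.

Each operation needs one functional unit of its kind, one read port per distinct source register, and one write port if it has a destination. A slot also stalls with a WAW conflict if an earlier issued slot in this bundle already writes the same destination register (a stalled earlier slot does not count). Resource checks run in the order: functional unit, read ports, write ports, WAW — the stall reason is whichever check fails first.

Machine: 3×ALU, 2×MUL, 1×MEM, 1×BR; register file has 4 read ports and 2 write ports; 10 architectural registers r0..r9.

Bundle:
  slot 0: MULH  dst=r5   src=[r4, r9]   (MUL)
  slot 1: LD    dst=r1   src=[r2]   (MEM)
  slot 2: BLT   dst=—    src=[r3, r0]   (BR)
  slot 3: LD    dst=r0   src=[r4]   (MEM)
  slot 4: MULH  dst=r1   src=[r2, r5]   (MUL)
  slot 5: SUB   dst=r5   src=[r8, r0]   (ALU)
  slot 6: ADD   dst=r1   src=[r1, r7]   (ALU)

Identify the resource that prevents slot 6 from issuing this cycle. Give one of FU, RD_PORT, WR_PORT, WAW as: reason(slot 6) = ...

reason(slot 6) = RD_PORT

#0 MUL src=r4,r9 dispatched  <A:3 Mu:1 Ld:1 B:1 rd:2 wr:1>
#1 MEM src=r2 dispatched  <A:3 Mu:1 Ld:0 B:1 rd:1 wr:0>
#2 BR src=r3,r0 held:RD_PORT  <A:3 Mu:1 Ld:0 B:1 rd:1 wr:0>
#3 MEM src=r4 held:FU  <A:3 Mu:1 Ld:0 B:1 rd:1 wr:0>
#4 MUL src=r2,r5 held:RD_PORT  <A:3 Mu:1 Ld:0 B:1 rd:1 wr:0>
#5 ALU src=r8,r0 held:RD_PORT  <A:3 Mu:1 Ld:0 B:1 rd:1 wr:0>
#6 ALU src=r1,r7 held:RD_PORT  <A:3 Mu:1 Ld:0 B:1 rd:1 wr:0>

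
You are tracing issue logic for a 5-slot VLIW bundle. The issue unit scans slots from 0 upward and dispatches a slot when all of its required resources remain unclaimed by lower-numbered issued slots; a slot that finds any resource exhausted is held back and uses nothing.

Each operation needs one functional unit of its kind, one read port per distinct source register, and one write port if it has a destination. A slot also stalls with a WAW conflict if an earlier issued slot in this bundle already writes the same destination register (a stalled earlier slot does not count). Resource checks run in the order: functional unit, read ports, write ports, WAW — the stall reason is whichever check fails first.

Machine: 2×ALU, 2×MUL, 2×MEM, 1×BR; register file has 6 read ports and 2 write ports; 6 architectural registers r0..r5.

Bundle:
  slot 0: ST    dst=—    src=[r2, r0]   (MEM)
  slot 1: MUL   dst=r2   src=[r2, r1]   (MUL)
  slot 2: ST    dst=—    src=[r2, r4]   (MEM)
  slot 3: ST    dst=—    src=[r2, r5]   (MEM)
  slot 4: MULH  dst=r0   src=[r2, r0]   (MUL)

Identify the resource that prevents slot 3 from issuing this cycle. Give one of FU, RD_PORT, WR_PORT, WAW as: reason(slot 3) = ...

reason(slot 3) = FU

(0) want 1×MEM +2rd +0wr — yes → AL2|MU2|ME1|BR1|rd4|wr2
(1) want 1×MUL +2rd +1wr — yes → AL2|MU1|ME1|BR1|rd2|wr1
(2) want 1×MEM +2rd +0wr — yes → AL2|MU1|ME0|BR1|rd0|wr1
(3) want 1×MEM +2rd +0wr — FU → AL2|MU1|ME0|BR1|rd0|wr1
(4) want 1×MUL +2rd +1wr — RD_PORT → AL2|MU1|ME0|BR1|rd0|wr1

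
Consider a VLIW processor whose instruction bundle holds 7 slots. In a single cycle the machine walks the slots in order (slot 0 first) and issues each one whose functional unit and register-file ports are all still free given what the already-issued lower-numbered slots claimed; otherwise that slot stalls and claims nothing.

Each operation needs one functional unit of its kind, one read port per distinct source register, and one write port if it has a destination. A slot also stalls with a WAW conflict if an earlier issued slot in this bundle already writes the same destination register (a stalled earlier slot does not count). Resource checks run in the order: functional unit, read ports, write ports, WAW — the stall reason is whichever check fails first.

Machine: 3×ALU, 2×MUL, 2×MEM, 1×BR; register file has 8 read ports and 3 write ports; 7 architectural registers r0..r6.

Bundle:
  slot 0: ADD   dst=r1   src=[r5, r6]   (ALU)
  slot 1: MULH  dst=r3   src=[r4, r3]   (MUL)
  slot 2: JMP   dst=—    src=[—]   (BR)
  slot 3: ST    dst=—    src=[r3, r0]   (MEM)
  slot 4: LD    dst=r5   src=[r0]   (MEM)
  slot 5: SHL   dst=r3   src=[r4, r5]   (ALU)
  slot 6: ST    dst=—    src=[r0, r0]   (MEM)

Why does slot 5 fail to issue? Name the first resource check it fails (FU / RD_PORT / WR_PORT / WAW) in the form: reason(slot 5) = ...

reason(slot 5) = RD_PORT

#0 ALU src=r5,r6 dispatched  <A:2 Mu:2 Ld:2 B:1 rd:6 wr:2>
#1 MUL src=r4,r3 dispatched  <A:2 Mu:1 Ld:2 B:1 rd:4 wr:1>
#2 BR src=- dispatched  <A:2 Mu:1 Ld:2 B:0 rd:4 wr:1>
#3 MEM src=r3,r0 dispatched  <A:2 Mu:1 Ld:1 B:0 rd:2 wr:1>
#4 MEM src=r0 dispatched  <A:2 Mu:1 Ld:0 B:0 rd:1 wr:0>
#5 ALU src=r4,r5 held:RD_PORT  <A:2 Mu:1 Ld:0 B:0 rd:1 wr:0>
#6 MEM src=r0,r0 held:FU  <A:2 Mu:1 Ld:0 B:0 rd:1 wr:0>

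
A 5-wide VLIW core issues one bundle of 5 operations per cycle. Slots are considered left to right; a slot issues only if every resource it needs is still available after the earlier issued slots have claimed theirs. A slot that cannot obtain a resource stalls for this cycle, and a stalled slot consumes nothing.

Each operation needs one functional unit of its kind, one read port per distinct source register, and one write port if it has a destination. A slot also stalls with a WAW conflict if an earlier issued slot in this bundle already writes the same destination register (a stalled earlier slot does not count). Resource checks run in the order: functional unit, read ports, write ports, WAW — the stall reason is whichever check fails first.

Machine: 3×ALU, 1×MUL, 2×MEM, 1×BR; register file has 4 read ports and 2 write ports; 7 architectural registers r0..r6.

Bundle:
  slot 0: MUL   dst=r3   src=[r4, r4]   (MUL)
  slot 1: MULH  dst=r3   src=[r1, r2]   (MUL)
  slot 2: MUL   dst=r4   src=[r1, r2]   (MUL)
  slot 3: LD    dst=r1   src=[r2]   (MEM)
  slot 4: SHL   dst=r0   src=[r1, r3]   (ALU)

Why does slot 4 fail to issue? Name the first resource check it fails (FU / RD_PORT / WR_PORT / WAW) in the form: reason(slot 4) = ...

#0 MUL src=r4,r4 dispatched  <A:3 Mu:0 Ld:2 B:1 rd:3 wr:1>
#1 MUL src=r1,r2 held:FU  <A:3 Mu:0 Ld:2 B:1 rd:3 wr:1>
#2 MUL src=r1,r2 held:FU  <A:3 Mu:0 Ld:2 B:1 rd:3 wr:1>
#3 MEM src=r2 dispatched  <A:3 Mu:0 Ld:1 B:1 rd:2 wr:0>
#4 ALU src=r1,r3 held:WR_PORT  <A:3 Mu:0 Ld:1 B:1 rd:2 wr:0>

reason(slot 4) = WR_PORT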